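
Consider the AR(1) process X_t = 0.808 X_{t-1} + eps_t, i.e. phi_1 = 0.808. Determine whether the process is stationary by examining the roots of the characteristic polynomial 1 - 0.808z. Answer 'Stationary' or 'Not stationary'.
\text{Stationary}

The AR(p) characteristic polynomial is P(z) = 1 - 0.808z.
Stationarity requires all roots to lie outside the unit circle, i.e. |z| > 1 for every root.
This is linear in z: 1 + (-0.808) z = 0  =>  z = -1/(-0.808) = 1.237624,  |z| = 1.237624.
Moduli of all roots: 1.2376.
All moduli strictly greater than 1? Yes.
Verdict: Stationary.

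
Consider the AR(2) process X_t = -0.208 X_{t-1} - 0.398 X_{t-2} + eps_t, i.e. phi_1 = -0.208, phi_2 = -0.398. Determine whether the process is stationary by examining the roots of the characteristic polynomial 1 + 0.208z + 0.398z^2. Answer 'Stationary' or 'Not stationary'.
\text{Stationary}

The AR(p) characteristic polynomial is P(z) = 1 + 0.208z + 0.398z^2.
Stationarity requires all roots to lie outside the unit circle, i.e. |z| > 1 for every root.
Set 1 + (0.208) z + (0.398) z^2 = 0, i.e. a z^2 + b z + c = 0 with a = 0.398, b = 0.208, c = 1.
Discriminant D = b^2 - 4ac = (0.208)^2 - 4*(0.398)*1 = 0.043264 - (1.592) = -1.548736.
D < 0, so the roots are the complex-conjugate pair z = (-b +/- i sqrt(-D)) / (2a) = -0.2613 +/- 1.5634i.
For a conjugate pair |z|^2 = z * conj(z) = (product of roots) = c/a = 1/(0.398) = 2.512563, so |z| = sqrt(2.512563) = 1.5851 for both roots.
Moduli of all roots: 1.5851, 1.5851.
All moduli strictly greater than 1? Yes.
Verdict: Stationary.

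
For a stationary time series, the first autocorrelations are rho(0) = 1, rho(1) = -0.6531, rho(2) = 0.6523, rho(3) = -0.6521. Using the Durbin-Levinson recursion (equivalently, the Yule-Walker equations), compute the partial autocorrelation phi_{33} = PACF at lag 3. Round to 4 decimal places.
\phi_{33} = -0.2821

The PACF at lag k is phi_{kk}, the last component of the solution
to the Yule-Walker system G_k phi = r_k where
  (G_k)_{ij} = rho(|i - j|), (r_k)_i = rho(i), i,j = 1..k.
Equivalently, Durbin-Levinson gives phi_{kk} iteratively:
  phi_{11} = rho(1)
  phi_{kk} = [rho(k) - sum_{j=1..k-1} phi_{k-1,j} rho(k-j)]
            / [1 - sum_{j=1..k-1} phi_{k-1,j} rho(j)],
  phi_{k,j} = phi_{k-1,j} - phi_{kk} phi_{k-1,k-j},  j = 1..k-1.
Step k = 1:
  phi_11 = rho(1) = -0.6531.
Step k = 2:
  phi_22 = [rho(2) - phi_11 rho(1)] / [1 - phi_11 rho(1)] = [0.6523 - (-0.6531)(-0.6531)] / [1 - (-0.6531)(-0.6531)]
         = 0.22576039 / 0.57346039 = 0.393681.
  Update: phi_21 = phi_11 - phi_22 phi_11 = -0.6531 - (0.393681)(-0.6531) = -0.395987.
Step k = 3:
  phi_33 = [rho(3) - phi_21 rho(2) - phi_22 rho(1)] / [1 - phi_21 rho(1) - phi_22 rho(2)]
    numerator   = -0.6521 - (-0.395987)(0.6523) - (0.393681)(-0.6531) = -0.13668469
    denominator = 1 - (-0.395987)(-0.6531) - (0.393681)(0.6523) = 0.48458284
  phi_33 = -0.13668469 / 0.48458284 = -0.2821.
Therefore phi_{33} = -0.2821.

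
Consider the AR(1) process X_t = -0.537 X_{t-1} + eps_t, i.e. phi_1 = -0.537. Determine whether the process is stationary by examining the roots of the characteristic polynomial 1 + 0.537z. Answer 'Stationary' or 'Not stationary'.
\text{Stationary}

The AR(p) characteristic polynomial is P(z) = 1 + 0.537z.
Stationarity requires all roots to lie outside the unit circle, i.e. |z| > 1 for every root.
This is linear in z: 1 + (0.537) z = 0  =>  z = -1/(0.537) = -1.862197,  |z| = 1.862197.
Moduli of all roots: 1.8622.
All moduli strictly greater than 1? Yes.
Verdict: Stationary.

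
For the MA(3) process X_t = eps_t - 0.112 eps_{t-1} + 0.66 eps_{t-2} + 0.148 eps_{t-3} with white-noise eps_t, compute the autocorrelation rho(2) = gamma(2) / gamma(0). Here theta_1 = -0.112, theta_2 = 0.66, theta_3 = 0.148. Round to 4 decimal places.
\rho(2) = 0.4377

For an MA(q) process with theta_0 = 1, the autocovariance is
  gamma(k) = sigma^2 * sum_{i=0..q-k} theta_i * theta_{i+k},
and rho(k) = gamma(k) / gamma(0). Sigma^2 cancels.
  numerator   = (1)*(0.66) + (-0.112)*(0.148) = 0.643424.
  denominator = (1)^2 + (-0.112)^2 + (0.66)^2 + (0.148)^2 = 1.470048.
  rho(2) = 0.643424 / 1.470048 = 0.4377.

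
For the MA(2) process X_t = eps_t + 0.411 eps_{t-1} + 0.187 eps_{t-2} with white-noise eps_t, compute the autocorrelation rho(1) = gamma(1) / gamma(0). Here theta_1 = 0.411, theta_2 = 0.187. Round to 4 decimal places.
\rho(1) = 0.4052

For an MA(q) process with theta_0 = 1, the autocovariance is
  gamma(k) = sigma^2 * sum_{i=0..q-k} theta_i * theta_{i+k},
and rho(k) = gamma(k) / gamma(0). Sigma^2 cancels.
  numerator   = (1)*(0.411) + (0.411)*(0.187) = 0.487857.
  denominator = (1)^2 + (0.411)^2 + (0.187)^2 = 1.20389.
  rho(1) = 0.487857 / 1.20389 = 0.4052.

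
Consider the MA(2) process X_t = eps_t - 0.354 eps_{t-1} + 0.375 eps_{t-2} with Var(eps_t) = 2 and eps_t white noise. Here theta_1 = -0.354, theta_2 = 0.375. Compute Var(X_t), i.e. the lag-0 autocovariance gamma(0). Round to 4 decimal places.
\gamma(0) = 2.5319

For an MA(q) process X_t = eps_t + sum_i theta_i eps_{t-i} with
Var(eps_t) = sigma^2, the variance is
  gamma(0) = sigma^2 * (1 + sum_i theta_i^2).
  sum_i theta_i^2 = (-0.354)^2 + (0.375)^2 = 0.125316 + 0.140625 = 0.265941.
  gamma(0) = 2 * (1 + 0.265941) = 2 * 1.265941 = 2.531882, which rounds to 2.5319.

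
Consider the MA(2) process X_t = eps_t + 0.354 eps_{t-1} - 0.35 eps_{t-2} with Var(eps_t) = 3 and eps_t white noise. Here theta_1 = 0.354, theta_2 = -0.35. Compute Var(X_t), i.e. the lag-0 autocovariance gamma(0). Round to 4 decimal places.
\gamma(0) = 3.7434

For an MA(q) process X_t = eps_t + sum_i theta_i eps_{t-i} with
Var(eps_t) = sigma^2, the variance is
  gamma(0) = sigma^2 * (1 + sum_i theta_i^2).
  sum_i theta_i^2 = (0.354)^2 + (-0.35)^2 = 0.125316 + 0.1225 = 0.247816.
  gamma(0) = 3 * (1 + 0.247816) = 3 * 1.247816 = 3.743448, which rounds to 3.7434.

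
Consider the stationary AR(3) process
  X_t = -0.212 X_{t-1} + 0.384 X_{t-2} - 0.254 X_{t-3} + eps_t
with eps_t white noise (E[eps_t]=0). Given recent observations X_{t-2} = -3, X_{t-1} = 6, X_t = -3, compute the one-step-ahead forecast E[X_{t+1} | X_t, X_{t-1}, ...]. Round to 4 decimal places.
E[X_{t+1} \mid \mathcal F_t] = 3.7020

For an AR(p) model X_t = c + sum_i phi_i X_{t-i} + eps_t, the
one-step-ahead conditional mean is
  E[X_{t+1} | X_t, ...] = c + sum_i phi_i X_{t+1-i}.
Substitute known values:
  E[X_{t+1} | ...] = (-0.212) * (-3) + (0.384) * (6) + (-0.254) * (-3)
                   = 3.7020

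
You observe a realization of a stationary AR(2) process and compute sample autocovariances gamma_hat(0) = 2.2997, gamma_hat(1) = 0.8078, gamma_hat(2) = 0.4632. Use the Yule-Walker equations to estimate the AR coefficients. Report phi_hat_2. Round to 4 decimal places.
\hat\phi_{2} = 0.0890

The Yule-Walker equations for an AR(p) process read, in matrix form,
  Gamma_p phi = r_p,   with   (Gamma_p)_{ij} = gamma(|i - j|),
                       (r_p)_i = gamma(i),   i,j = 1..p.
Substitute the sample gammas (Toeplitz matrix and right-hand side of size 2):
  Gamma_p = [[2.2997, 0.8078], [0.8078, 2.2997]]
  r_p     = [0.8078, 0.4632]
Written out:
  2.2997 phi_1 + 0.8078 phi_2 = 0.8078
  0.8078 phi_1 + 2.2997 phi_2 = 0.4632
Solve by Cramer's rule:
  det = gamma(0)^2 - gamma(1)^2 = (2.2997)^2 - (0.8078)^2 = 5.28862009 - 0.65254084 = 4.63607925
  phi_hat_1 = [gamma(1) gamma(0) - gamma(1) gamma(2)] / det = [(0.8078)(2.2997) - (0.8078)(0.4632)] / 4.63607925 = 1.4835247 / 4.63607925 = 0.32
  phi_hat_2 = [gamma(0) gamma(2) - gamma(1)^2] / det = [(2.2997)(0.4632) - (0.8078)^2] / 4.63607925 = 0.4126802 / 4.63607925 = 0.089
So phi_hat = [0.3200, 0.0890].
Therefore phi_hat_2 = 0.0890.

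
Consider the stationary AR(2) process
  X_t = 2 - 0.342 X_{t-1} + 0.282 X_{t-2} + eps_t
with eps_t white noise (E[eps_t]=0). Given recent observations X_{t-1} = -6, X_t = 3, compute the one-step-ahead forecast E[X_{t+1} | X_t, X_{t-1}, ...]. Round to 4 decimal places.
E[X_{t+1} \mid \mathcal F_t] = -0.7180

For an AR(p) model X_t = c + sum_i phi_i X_{t-i} + eps_t, the
one-step-ahead conditional mean is
  E[X_{t+1} | X_t, ...] = c + sum_i phi_i X_{t+1-i}.
Substitute known values:
  E[X_{t+1} | ...] = 2 + (-0.342) * (3) + (0.282) * (-6)
                   = -0.7180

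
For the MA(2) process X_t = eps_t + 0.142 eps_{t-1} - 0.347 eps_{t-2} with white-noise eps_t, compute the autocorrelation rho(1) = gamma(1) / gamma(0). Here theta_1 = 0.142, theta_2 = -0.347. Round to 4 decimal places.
\rho(1) = 0.0813

For an MA(q) process with theta_0 = 1, the autocovariance is
  gamma(k) = sigma^2 * sum_{i=0..q-k} theta_i * theta_{i+k},
and rho(k) = gamma(k) / gamma(0). Sigma^2 cancels.
  numerator   = (1)*(0.142) + (0.142)*(-0.347) = 0.092726.
  denominator = (1)^2 + (0.142)^2 + (-0.347)^2 = 1.140573.
  rho(1) = 0.092726 / 1.140573 = 0.0813.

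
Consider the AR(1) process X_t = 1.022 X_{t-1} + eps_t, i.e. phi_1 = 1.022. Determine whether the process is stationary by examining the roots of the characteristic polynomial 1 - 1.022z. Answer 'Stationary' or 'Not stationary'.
\text{Not stationary}

The AR(p) characteristic polynomial is P(z) = 1 - 1.022z.
Stationarity requires all roots to lie outside the unit circle, i.e. |z| > 1 for every root.
This is linear in z: 1 + (-1.022) z = 0  =>  z = -1/(-1.022) = 0.978474,  |z| = 0.978474.
Moduli of all roots: 0.9785.
All moduli strictly greater than 1? No.
Verdict: Not stationary.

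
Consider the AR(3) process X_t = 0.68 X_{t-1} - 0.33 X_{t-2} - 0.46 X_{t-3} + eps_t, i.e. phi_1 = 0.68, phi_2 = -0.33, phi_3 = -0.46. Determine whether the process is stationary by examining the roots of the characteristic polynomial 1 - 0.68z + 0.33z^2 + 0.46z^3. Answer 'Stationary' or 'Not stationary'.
\text{Stationary}

The AR(p) characteristic polynomial is P(z) = 1 - 0.68z + 0.33z^2 + 0.46z^3.
Stationarity requires all roots to lie outside the unit circle, i.e. |z| > 1 for every root.
Degree 3: look for a simple real root z0 first, then factor out (1 - z/z0) and solve the remaining quadratic.
Testing z0 = -2: P(-2) = 1 + (-0.68)(-2) + (0.33)(-2)^2 + (0.46)(-2)^3
  = 1 + (1.36) + (1.32) + (-3.68) = 0.  So z_0 = -2 is a root, |z_0| = 2.
Divide out the factor (1 + 0.5 z) = (1 - z/z0) (since 1/z0 = -0.5):
  P(z) = (1 + 0.5 z)(1 + (-1.18) z + (0.92) z^2)
  [check: z-coef -1.18 - (-0.5) = -0.68; z^2-coef 0.92 - (-0.5)(-1.18) = 0.33; z^3-coef -(-0.5)(0.92) = 0.46.]
Remaining roots from the quadratic factor 1 + (-1.18) z + (0.92) z^2:
  Set 1 + (-1.18) z + (0.92) z^2 = 0, i.e. a z^2 + b z + c = 0 with a = 0.92, b = -1.18, c = 1.
  Discriminant D = b^2 - 4ac = (-1.18)^2 - 4*(0.92)*1 = 1.3924 - (3.68) = -2.2876.
  D < 0, so the roots are the complex-conjugate pair z = (-b +/- i sqrt(-D)) / (2a) = 0.6413 +/- 0.822i.
  For a conjugate pair |z|^2 = z * conj(z) = (product of roots) = c/a = 1/(0.92) = 1.086957, so |z| = sqrt(1.086957) = 1.0426 for both roots.
Moduli of all roots: 2.0000, 1.0426, 1.0426.
All moduli strictly greater than 1? Yes.
Verdict: Stationary.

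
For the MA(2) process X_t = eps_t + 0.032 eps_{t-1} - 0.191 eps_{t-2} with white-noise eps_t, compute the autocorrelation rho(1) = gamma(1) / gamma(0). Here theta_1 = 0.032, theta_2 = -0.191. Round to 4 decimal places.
\rho(1) = 0.0250

For an MA(q) process with theta_0 = 1, the autocovariance is
  gamma(k) = sigma^2 * sum_{i=0..q-k} theta_i * theta_{i+k},
and rho(k) = gamma(k) / gamma(0). Sigma^2 cancels.
  numerator   = (1)*(0.032) + (0.032)*(-0.191) = 0.025888.
  denominator = (1)^2 + (0.032)^2 + (-0.191)^2 = 1.037505.
  rho(1) = 0.025888 / 1.037505 = 0.0250.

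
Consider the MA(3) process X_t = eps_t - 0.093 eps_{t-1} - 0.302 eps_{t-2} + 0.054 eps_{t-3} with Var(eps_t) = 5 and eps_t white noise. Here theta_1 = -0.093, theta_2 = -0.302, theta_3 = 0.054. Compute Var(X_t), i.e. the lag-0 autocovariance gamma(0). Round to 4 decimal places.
\gamma(0) = 5.5138

For an MA(q) process X_t = eps_t + sum_i theta_i eps_{t-i} with
Var(eps_t) = sigma^2, the variance is
  gamma(0) = sigma^2 * (1 + sum_i theta_i^2).
  sum_i theta_i^2 = (-0.093)^2 + (-0.302)^2 + (0.054)^2 = 0.008649 + 0.091204 + 0.002916 = 0.102769.
  gamma(0) = 5 * (1 + 0.102769) = 5 * 1.102769 = 5.513845, which rounds to 5.5138.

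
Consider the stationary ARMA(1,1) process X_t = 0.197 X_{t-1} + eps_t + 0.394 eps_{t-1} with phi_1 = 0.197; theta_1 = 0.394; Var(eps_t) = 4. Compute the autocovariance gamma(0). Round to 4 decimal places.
\gamma(0) = 5.4535

Multiply the model equation by X_{t-k} and take expectations. With theta_0 = psi_0 = 1 and psi_j the MA(infinity) weights, this gives
  gamma(k) - sum_i phi_i gamma(k-i) = c_k,
  c_k = sigma^2 * sum_{j=k..q} theta_j psi_{j-k}   (c_k = 0 for k > q),
using gamma(-m) = gamma(m).
psi-weights needed (psi_j = theta_j + sum_i phi_i psi_{j-i}):
  psi_1 = theta_1 + phi_1 = 0.394 + (0.197) = 0.591
Right-hand sides:
  c_0 = sigma^2 (1 + theta_1 psi_1) = 4 * (1 + (0.394)(0.591)) = 4 * 1.232854 = 4.931416
  c_1 = sigma^2 theta_1 = 4 * (0.394) = 1.576
  c_2 = 0
Equations for k = 0 and k = 1 (AR order 1):
  gamma(0) = phi_1 gamma(1) + c_0
  gamma(1) = phi_1 gamma(0) + c_1
Substituting the second into the first: gamma(0) (1 - phi_1^2) = c_0 + phi_1 c_1, so
  gamma(0) = (c_0 + phi_1 c_1) / (1 - phi_1^2) = (4.931416 + (0.197)(1.576)) / (1 - (0.197)^2) = 5.241888 / 0.961191 = 5.453534.
Therefore gamma(0) = 5.4535 (to 4 decimal places).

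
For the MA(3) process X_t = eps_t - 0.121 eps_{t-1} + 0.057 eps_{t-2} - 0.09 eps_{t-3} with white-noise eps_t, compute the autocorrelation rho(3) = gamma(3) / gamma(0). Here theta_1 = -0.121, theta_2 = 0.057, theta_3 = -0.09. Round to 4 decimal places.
\rho(3) = -0.0877

For an MA(q) process with theta_0 = 1, the autocovariance is
  gamma(k) = sigma^2 * sum_{i=0..q-k} theta_i * theta_{i+k},
and rho(k) = gamma(k) / gamma(0). Sigma^2 cancels.
  numerator   = (1)*(-0.09) = -0.09.
  denominator = (1)^2 + (-0.121)^2 + (0.057)^2 + (-0.09)^2 = 1.02599.
  rho(3) = -0.09 / 1.02599 = -0.0877.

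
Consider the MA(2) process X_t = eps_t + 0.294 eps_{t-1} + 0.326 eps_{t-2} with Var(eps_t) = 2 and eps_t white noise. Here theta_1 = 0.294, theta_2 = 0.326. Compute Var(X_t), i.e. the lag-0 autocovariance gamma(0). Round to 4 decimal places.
\gamma(0) = 2.3854

For an MA(q) process X_t = eps_t + sum_i theta_i eps_{t-i} with
Var(eps_t) = sigma^2, the variance is
  gamma(0) = sigma^2 * (1 + sum_i theta_i^2).
  sum_i theta_i^2 = (0.294)^2 + (0.326)^2 = 0.086436 + 0.106276 = 0.192712.
  gamma(0) = 2 * (1 + 0.192712) = 2 * 1.192712 = 2.385424, which rounds to 2.3854.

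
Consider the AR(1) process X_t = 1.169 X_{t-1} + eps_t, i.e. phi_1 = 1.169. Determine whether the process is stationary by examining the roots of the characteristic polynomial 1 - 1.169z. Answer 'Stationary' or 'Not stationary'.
\text{Not stationary}

The AR(p) characteristic polynomial is P(z) = 1 - 1.169z.
Stationarity requires all roots to lie outside the unit circle, i.e. |z| > 1 for every root.
This is linear in z: 1 + (-1.169) z = 0  =>  z = -1/(-1.169) = 0.855432,  |z| = 0.855432.
Moduli of all roots: 0.8554.
All moduli strictly greater than 1? No.
Verdict: Not stationary.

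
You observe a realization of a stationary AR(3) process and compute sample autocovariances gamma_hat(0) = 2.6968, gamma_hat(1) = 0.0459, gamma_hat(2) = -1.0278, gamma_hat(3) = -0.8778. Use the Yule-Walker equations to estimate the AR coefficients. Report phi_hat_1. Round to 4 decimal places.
\hat\phi_{1} = -0.1150

The Yule-Walker equations for an AR(p) process read, in matrix form,
  Gamma_p phi = r_p,   with   (Gamma_p)_{ij} = gamma(|i - j|),
                       (r_p)_i = gamma(i),   i,j = 1..p.
Substitute the sample gammas (Toeplitz matrix and right-hand side of size 3):
  Gamma_p = [[2.6968, 0.0459, -1.0278], [0.0459, 2.6968, 0.0459], [-1.0278, 0.0459, 2.6968]]
  r_p     = [0.0459, -1.0278, -0.8778]
Written out (R1..R3):
  (R1) 2.6968 phi_1 + 0.0459 phi_2 - 1.0278 phi_3 = 0.0459
  (R2) 0.0459 phi_1 + 2.6968 phi_2 + 0.0459 phi_3 = -1.0278
  (R3) -1.0278 phi_1 + 0.0459 phi_2 + 2.6968 phi_3 = -0.8778
Gaussian elimination:
  R2 <- R2 - (0.0459/2.6968) R1 = R2 - (0.01702) R1:  2.696019 phi_2 + 0.063393 phi_3 = -1.028581
  R3 <- R3 - (-1.0278/2.6968) R1 = R3 - (-0.381118) R1:  0.063393 phi_2 + 2.305087 phi_3 = -0.860307
  R3 <- R3 - (0.063393/2.696019) R2 = R3 - (0.023514) R2:  2.303596 phi_3 = -0.836121
Back-substitution:
  phi_hat_3 = -0.836121 / 2.303596 = -0.362963
  phi_hat_2 = (-1.028581 - (0.063393)(-0.362963)) / 2.696019 = -0.372984
  phi_hat_1 = (0.0459 - (0.0459)(-0.372984) - (-1.0278)(-0.362963)) / 2.6968 = -0.114964
So phi_hat = [-0.1150, -0.3730, -0.3630].
Therefore phi_hat_1 = -0.1150.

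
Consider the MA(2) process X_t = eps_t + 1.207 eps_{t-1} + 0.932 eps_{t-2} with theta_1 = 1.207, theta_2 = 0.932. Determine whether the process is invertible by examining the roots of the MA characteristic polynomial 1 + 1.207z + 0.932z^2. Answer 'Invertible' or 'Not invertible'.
\text{Invertible}

The MA(q) characteristic polynomial is P(z) = 1 + 1.207z + 0.932z^2.
Invertibility requires all roots to lie outside the unit circle, i.e. |z| > 1 for every root.
Set 1 + (1.207) z + (0.932) z^2 = 0, i.e. a z^2 + b z + c = 0 with a = 0.932, b = 1.207, c = 1.
Discriminant D = b^2 - 4ac = (1.207)^2 - 4*(0.932)*1 = 1.456849 - (3.728) = -2.271151.
D < 0, so the roots are the complex-conjugate pair z = (-b +/- i sqrt(-D)) / (2a) = -0.6475 +/- 0.8085i.
For a conjugate pair |z|^2 = z * conj(z) = (product of roots) = c/a = 1/(0.932) = 1.072961, so |z| = sqrt(1.072961) = 1.0358 for both roots.
Moduli of all roots: 1.0358, 1.0358.
All moduli strictly greater than 1? Yes.
Verdict: Invertible.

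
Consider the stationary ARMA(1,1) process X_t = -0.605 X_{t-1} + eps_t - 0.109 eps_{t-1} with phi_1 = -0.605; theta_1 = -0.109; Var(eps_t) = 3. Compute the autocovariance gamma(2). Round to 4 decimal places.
\gamma(2) = 2.1789

Multiply the model equation by X_{t-k} and take expectations. With theta_0 = psi_0 = 1 and psi_j the MA(infinity) weights, this gives
  gamma(k) - sum_i phi_i gamma(k-i) = c_k,
  c_k = sigma^2 * sum_{j=k..q} theta_j psi_{j-k}   (c_k = 0 for k > q),
using gamma(-m) = gamma(m).
psi-weights needed (psi_j = theta_j + sum_i phi_i psi_{j-i}):
  psi_1 = theta_1 + phi_1 = -0.109 + (-0.605) = -0.714
Right-hand sides:
  c_0 = sigma^2 (1 + theta_1 psi_1) = 3 * (1 + (-0.109)(-0.714)) = 3 * 1.077826 = 3.233478
  c_1 = sigma^2 theta_1 = 3 * (-0.109) = -0.327
  c_2 = 0
Equations for k = 0 and k = 1 (AR order 1):
  gamma(0) = phi_1 gamma(1) + c_0
  gamma(1) = phi_1 gamma(0) + c_1
Substituting the second into the first: gamma(0) (1 - phi_1^2) = c_0 + phi_1 c_1, so
  gamma(0) = (c_0 + phi_1 c_1) / (1 - phi_1^2) = (3.233478 + (-0.605)(-0.327)) / (1 - (-0.605)^2) = 3.431313 / 0.633975 = 5.412379.
  gamma(1) = phi_1 gamma(0) + c_1 = (-0.605)(5.412379) + (-0.327) = -3.601489.
For k = 2 (> q): gamma(2) = phi_1 gamma(1) = (-0.605)(-3.601489) = 2.178901.
Therefore gamma(2) = 2.1789 (to 4 decimal places).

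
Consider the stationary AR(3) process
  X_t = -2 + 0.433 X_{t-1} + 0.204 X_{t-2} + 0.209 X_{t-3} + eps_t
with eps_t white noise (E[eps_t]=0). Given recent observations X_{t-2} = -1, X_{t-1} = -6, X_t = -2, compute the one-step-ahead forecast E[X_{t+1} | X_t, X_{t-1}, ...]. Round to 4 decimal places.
E[X_{t+1} \mid \mathcal F_t] = -4.2990

For an AR(p) model X_t = c + sum_i phi_i X_{t-i} + eps_t, the
one-step-ahead conditional mean is
  E[X_{t+1} | X_t, ...] = c + sum_i phi_i X_{t+1-i}.
Substitute known values:
  E[X_{t+1} | ...] = -2 + (0.433) * (-2) + (0.204) * (-6) + (0.209) * (-1)
                   = -4.2990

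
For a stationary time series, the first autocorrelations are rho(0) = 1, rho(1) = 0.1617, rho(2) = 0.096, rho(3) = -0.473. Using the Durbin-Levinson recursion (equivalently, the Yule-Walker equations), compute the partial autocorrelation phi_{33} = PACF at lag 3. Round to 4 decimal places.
\phi_{33} = -0.5151

The PACF at lag k is phi_{kk}, the last component of the solution
to the Yule-Walker system G_k phi = r_k where
  (G_k)_{ij} = rho(|i - j|), (r_k)_i = rho(i), i,j = 1..k.
Equivalently, Durbin-Levinson gives phi_{kk} iteratively:
  phi_{11} = rho(1)
  phi_{kk} = [rho(k) - sum_{j=1..k-1} phi_{k-1,j} rho(k-j)]
            / [1 - sum_{j=1..k-1} phi_{k-1,j} rho(j)],
  phi_{k,j} = phi_{k-1,j} - phi_{kk} phi_{k-1,k-j},  j = 1..k-1.
Step k = 1:
  phi_11 = rho(1) = 0.1617.
Step k = 2:
  phi_22 = [rho(2) - phi_11 rho(1)] / [1 - phi_11 rho(1)] = [0.096 - (0.1617)(0.1617)] / [1 - (0.1617)(0.1617)]
         = 0.06985311 / 0.97385311 = 0.071729.
  Update: phi_21 = phi_11 - phi_22 phi_11 = 0.1617 - (0.071729)(0.1617) = 0.150101.
Step k = 3:
  phi_33 = [rho(3) - phi_21 rho(2) - phi_22 rho(1)] / [1 - phi_21 rho(1) - phi_22 rho(2)]
    numerator   = -0.473 - (0.150101)(0.096) - (0.071729)(0.1617) = -0.49900826
    denominator = 1 - (0.150101)(0.1617) - (0.071729)(0.096) = 0.96884264
  phi_33 = -0.49900826 / 0.96884264 = -0.5151.
Therefore phi_{33} = -0.5151.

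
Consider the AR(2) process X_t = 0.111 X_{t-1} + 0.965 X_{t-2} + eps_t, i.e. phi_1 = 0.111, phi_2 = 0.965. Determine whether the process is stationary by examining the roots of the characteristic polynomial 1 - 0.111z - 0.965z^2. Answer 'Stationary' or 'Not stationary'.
\text{Not stationary}

The AR(p) characteristic polynomial is P(z) = 1 - 0.111z - 0.965z^2.
Stationarity requires all roots to lie outside the unit circle, i.e. |z| > 1 for every root.
Set 1 + (-0.111) z + (-0.965) z^2 = 0, i.e. a z^2 + b z + c = 0 with a = -0.965, b = -0.111, c = 1.
Discriminant D = b^2 - 4ac = (-0.111)^2 - 4*(-0.965)*1 = 0.012321 - (-3.86) = 3.872321.
D >= 0, so the roots are real: z = (-b +/- sqrt(D)) / (2a) = (0.111 +/- 1.967821) / (-1.93).
  z_1 = (0.111 + 1.967821) / (-1.93) = -1.0771,   |z_1| = 1.0771.
  z_2 = (0.111 - 1.967821) / (-1.93) = 0.9621,   |z_2| = 0.9621.
Moduli of all roots: 1.0771, 0.9621.
All moduli strictly greater than 1? No.
Verdict: Not stationary.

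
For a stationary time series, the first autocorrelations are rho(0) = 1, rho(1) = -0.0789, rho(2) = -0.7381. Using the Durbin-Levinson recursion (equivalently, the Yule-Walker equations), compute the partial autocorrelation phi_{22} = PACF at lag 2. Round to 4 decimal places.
\phi_{22} = -0.7490

The PACF at lag k is phi_{kk}, the last component of the solution
to the Yule-Walker system G_k phi = r_k where
  (G_k)_{ij} = rho(|i - j|), (r_k)_i = rho(i), i,j = 1..k.
Equivalently, Durbin-Levinson gives phi_{kk} iteratively:
  phi_{11} = rho(1)
  phi_{kk} = [rho(k) - sum_{j=1..k-1} phi_{k-1,j} rho(k-j)]
            / [1 - sum_{j=1..k-1} phi_{k-1,j} rho(j)],
  phi_{k,j} = phi_{k-1,j} - phi_{kk} phi_{k-1,k-j},  j = 1..k-1.
Step k = 1:
  phi_11 = rho(1) = -0.0789.
Step k = 2:
  phi_22 = [rho(2) - phi_11 rho(1)] / [1 - phi_11 rho(1)] = [-0.7381 - (-0.0789)(-0.0789)] / [1 - (-0.0789)(-0.0789)]
         = -0.74432521 / 0.99377479 = -0.749.
Therefore phi_{22} = -0.7490.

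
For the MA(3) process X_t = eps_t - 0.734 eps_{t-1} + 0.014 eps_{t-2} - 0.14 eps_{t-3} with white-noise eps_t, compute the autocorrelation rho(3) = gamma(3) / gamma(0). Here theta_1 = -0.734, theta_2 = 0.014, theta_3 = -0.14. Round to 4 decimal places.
\rho(3) = -0.0898

For an MA(q) process with theta_0 = 1, the autocovariance is
  gamma(k) = sigma^2 * sum_{i=0..q-k} theta_i * theta_{i+k},
and rho(k) = gamma(k) / gamma(0). Sigma^2 cancels.
  numerator   = (1)*(-0.14) = -0.14.
  denominator = (1)^2 + (-0.734)^2 + (0.014)^2 + (-0.14)^2 = 1.558552.
  rho(3) = -0.14 / 1.558552 = -0.0898.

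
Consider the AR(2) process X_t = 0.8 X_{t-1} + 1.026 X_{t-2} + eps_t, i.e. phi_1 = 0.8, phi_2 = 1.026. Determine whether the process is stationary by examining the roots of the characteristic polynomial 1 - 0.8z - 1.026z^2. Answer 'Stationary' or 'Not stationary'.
\text{Not stationary}

The AR(p) characteristic polynomial is P(z) = 1 - 0.8z - 1.026z^2.
Stationarity requires all roots to lie outside the unit circle, i.e. |z| > 1 for every root.
Set 1 + (-0.8) z + (-1.026) z^2 = 0, i.e. a z^2 + b z + c = 0 with a = -1.026, b = -0.8, c = 1.
Discriminant D = b^2 - 4ac = (-0.8)^2 - 4*(-1.026)*1 = 0.64 - (-4.104) = 4.744.
D >= 0, so the roots are real: z = (-b +/- sqrt(D)) / (2a) = (0.8 +/- 2.178073) / (-2.052).
  z_1 = (0.8 + 2.178073) / (-2.052) = -1.4513,   |z_1| = 1.4513.
  z_2 = (0.8 - 2.178073) / (-2.052) = 0.6716,   |z_2| = 0.6716.
Moduli of all roots: 1.4513, 0.6716.
All moduli strictly greater than 1? No.
Verdict: Not stationary.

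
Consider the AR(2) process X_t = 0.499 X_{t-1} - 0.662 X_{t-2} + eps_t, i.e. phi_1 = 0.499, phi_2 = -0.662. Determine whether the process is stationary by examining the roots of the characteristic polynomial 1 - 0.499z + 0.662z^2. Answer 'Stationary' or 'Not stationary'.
\text{Stationary}

The AR(p) characteristic polynomial is P(z) = 1 - 0.499z + 0.662z^2.
Stationarity requires all roots to lie outside the unit circle, i.e. |z| > 1 for every root.
Set 1 + (-0.499) z + (0.662) z^2 = 0, i.e. a z^2 + b z + c = 0 with a = 0.662, b = -0.499, c = 1.
Discriminant D = b^2 - 4ac = (-0.499)^2 - 4*(0.662)*1 = 0.249001 - (2.648) = -2.398999.
D < 0, so the roots are the complex-conjugate pair z = (-b +/- i sqrt(-D)) / (2a) = 0.3769 +/- 1.1698i.
For a conjugate pair |z|^2 = z * conj(z) = (product of roots) = c/a = 1/(0.662) = 1.510574, so |z| = sqrt(1.510574) = 1.2291 for both roots.
Moduli of all roots: 1.2291, 1.2291.
All moduli strictly greater than 1? Yes.
Verdict: Stationary.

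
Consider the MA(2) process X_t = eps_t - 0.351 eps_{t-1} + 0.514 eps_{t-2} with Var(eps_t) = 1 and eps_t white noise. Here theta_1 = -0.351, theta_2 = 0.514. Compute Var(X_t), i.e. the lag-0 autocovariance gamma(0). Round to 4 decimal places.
\gamma(0) = 1.3874

For an MA(q) process X_t = eps_t + sum_i theta_i eps_{t-i} with
Var(eps_t) = sigma^2, the variance is
  gamma(0) = sigma^2 * (1 + sum_i theta_i^2).
  sum_i theta_i^2 = (-0.351)^2 + (0.514)^2 = 0.123201 + 0.264196 = 0.387397.
  gamma(0) = 1 * (1 + 0.387397) = 1 * 1.387397 = 1.387397, which rounds to 1.3874.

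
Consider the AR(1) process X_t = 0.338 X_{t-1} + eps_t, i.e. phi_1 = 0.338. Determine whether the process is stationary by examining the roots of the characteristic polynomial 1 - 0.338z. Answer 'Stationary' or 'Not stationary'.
\text{Stationary}

The AR(p) characteristic polynomial is P(z) = 1 - 0.338z.
Stationarity requires all roots to lie outside the unit circle, i.e. |z| > 1 for every root.
This is linear in z: 1 + (-0.338) z = 0  =>  z = -1/(-0.338) = 2.95858,  |z| = 2.95858.
Moduli of all roots: 2.9586.
All moduli strictly greater than 1? Yes.
Verdict: Stationary.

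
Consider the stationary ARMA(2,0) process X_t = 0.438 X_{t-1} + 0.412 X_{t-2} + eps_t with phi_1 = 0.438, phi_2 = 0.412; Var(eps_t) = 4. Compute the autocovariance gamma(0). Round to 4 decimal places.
\gamma(0) = 10.8234

Multiply the model equation by X_{t-k} and take expectations. With theta_0 = psi_0 = 1 and psi_j the MA(infinity) weights, this gives
  gamma(k) - sum_i phi_i gamma(k-i) = c_k,
  c_k = sigma^2 * sum_{j=k..q} theta_j psi_{j-k}   (c_k = 0 for k > q),
using gamma(-m) = gamma(m).
Pure AR (q = 0): c_0 = sigma^2 = 4, c_k = 0 for k >= 1.
Equations for k = 0, 1, 2 (AR order 2, c_2 = 0):
  (E0) gamma(0) = phi_1 gamma(1) + phi_2 gamma(2) + c_0
  (E1) gamma(1) = phi_1 gamma(0) + phi_2 gamma(1) + c_1
  (E2) gamma(2) = phi_1 gamma(1) + phi_2 gamma(0)
From (E1): gamma(1) = A gamma(0) + B with
  A = phi_1 / (1 - phi_2) = 0.438 / 0.588 = 0.744898,   B = c_1 / (1 - phi_2) = 0 / 0.588 = 0.
Insert (E2) into (E0): gamma(0) (1 - phi_2^2) = phi_1 (1 + phi_2) gamma(1) + c_0.
  phi_1 (1 + phi_2) = (0.438)(1.412) = 0.618456,   1 - phi_2^2 = 0.830256.
Replace gamma(1) by A gamma(0) + B and collect gamma(0):
  gamma(0) [0.830256 - (0.618456)(0.744898)] = c_0 = 4
  gamma(0) * 0.369569 = 4
  gamma(0) = 4 / 0.369569 = 10.823407.
Therefore gamma(0) = 10.8234 (to 4 decimal places).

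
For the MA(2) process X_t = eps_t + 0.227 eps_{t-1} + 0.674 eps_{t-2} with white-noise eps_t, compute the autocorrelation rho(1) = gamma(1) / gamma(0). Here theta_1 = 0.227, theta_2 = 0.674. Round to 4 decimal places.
\rho(1) = 0.2524

For an MA(q) process with theta_0 = 1, the autocovariance is
  gamma(k) = sigma^2 * sum_{i=0..q-k} theta_i * theta_{i+k},
and rho(k) = gamma(k) / gamma(0). Sigma^2 cancels.
  numerator   = (1)*(0.227) + (0.227)*(0.674) = 0.379998.
  denominator = (1)^2 + (0.227)^2 + (0.674)^2 = 1.505805.
  rho(1) = 0.379998 / 1.505805 = 0.2524.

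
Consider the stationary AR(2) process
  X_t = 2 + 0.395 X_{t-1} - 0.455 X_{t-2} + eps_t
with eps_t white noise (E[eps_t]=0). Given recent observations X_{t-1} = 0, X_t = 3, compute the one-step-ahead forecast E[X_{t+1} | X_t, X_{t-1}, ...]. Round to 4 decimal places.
E[X_{t+1} \mid \mathcal F_t] = 3.1850

For an AR(p) model X_t = c + sum_i phi_i X_{t-i} + eps_t, the
one-step-ahead conditional mean is
  E[X_{t+1} | X_t, ...] = c + sum_i phi_i X_{t+1-i}.
Substitute known values:
  E[X_{t+1} | ...] = 2 + (0.395) * (3) + (-0.455) * (0)
                   = 3.1850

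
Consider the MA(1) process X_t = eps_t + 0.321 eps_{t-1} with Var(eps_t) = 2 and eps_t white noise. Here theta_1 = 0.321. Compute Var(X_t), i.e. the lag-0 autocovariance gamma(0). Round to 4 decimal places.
\gamma(0) = 2.2061

For an MA(q) process X_t = eps_t + sum_i theta_i eps_{t-i} with
Var(eps_t) = sigma^2, the variance is
  gamma(0) = sigma^2 * (1 + sum_i theta_i^2).
  sum_i theta_i^2 = (0.321)^2 = 0.103041.
  gamma(0) = 2 * (1 + 0.103041) = 2 * 1.103041 = 2.206082, which rounds to 2.2061.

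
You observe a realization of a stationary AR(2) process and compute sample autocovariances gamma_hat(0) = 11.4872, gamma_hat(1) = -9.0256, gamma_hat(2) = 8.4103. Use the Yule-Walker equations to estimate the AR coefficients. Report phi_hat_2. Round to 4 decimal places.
\hat\phi_{2} = 0.3000

The Yule-Walker equations for an AR(p) process read, in matrix form,
  Gamma_p phi = r_p,   with   (Gamma_p)_{ij} = gamma(|i - j|),
                       (r_p)_i = gamma(i),   i,j = 1..p.
Substitute the sample gammas (Toeplitz matrix and right-hand side of size 2):
  Gamma_p = [[11.4872, -9.0256], [-9.0256, 11.4872]]
  r_p     = [-9.0256, 8.4103]
Written out:
  11.4872 phi_1 - 9.0256 phi_2 = -9.0256
  -9.0256 phi_1 + 11.4872 phi_2 = 8.4103
Solve by Cramer's rule:
  det = gamma(0)^2 - gamma(1)^2 = (11.4872)^2 - (-9.0256)^2 = 131.95576384 - 81.46145536 = 50.49430848
  phi_hat_1 = [gamma(1) gamma(0) - gamma(1) gamma(2)] / det = [(-9.0256)(11.4872) - (-9.0256)(8.4103)] / 50.49430848 = -27.77086864 / 50.49430848 = -0.55
  phi_hat_2 = [gamma(0) gamma(2) - gamma(1)^2] / det = [(11.4872)(8.4103) - (-9.0256)^2] / 50.49430848 = 15.1493428 / 50.49430848 = 0.3
So phi_hat = [-0.5500, 0.3000].
Therefore phi_hat_2 = 0.3000.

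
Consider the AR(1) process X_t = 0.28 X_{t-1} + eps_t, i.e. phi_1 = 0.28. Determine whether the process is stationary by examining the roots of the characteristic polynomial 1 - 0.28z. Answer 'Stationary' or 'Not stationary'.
\text{Stationary}

The AR(p) characteristic polynomial is P(z) = 1 - 0.28z.
Stationarity requires all roots to lie outside the unit circle, i.e. |z| > 1 for every root.
This is linear in z: 1 + (-0.28) z = 0  =>  z = -1/(-0.28) = 3.571429,  |z| = 3.571429.
Moduli of all roots: 3.5714.
All moduli strictly greater than 1? Yes.
Verdict: Stationary.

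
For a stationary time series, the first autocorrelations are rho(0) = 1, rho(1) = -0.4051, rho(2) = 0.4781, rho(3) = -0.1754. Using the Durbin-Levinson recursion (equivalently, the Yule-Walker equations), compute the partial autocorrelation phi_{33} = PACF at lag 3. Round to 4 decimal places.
\phi_{33} = 0.1361

The PACF at lag k is phi_{kk}, the last component of the solution
to the Yule-Walker system G_k phi = r_k where
  (G_k)_{ij} = rho(|i - j|), (r_k)_i = rho(i), i,j = 1..k.
Equivalently, Durbin-Levinson gives phi_{kk} iteratively:
  phi_{11} = rho(1)
  phi_{kk} = [rho(k) - sum_{j=1..k-1} phi_{k-1,j} rho(k-j)]
            / [1 - sum_{j=1..k-1} phi_{k-1,j} rho(j)],
  phi_{k,j} = phi_{k-1,j} - phi_{kk} phi_{k-1,k-j},  j = 1..k-1.
Step k = 1:
  phi_11 = rho(1) = -0.4051.
Step k = 2:
  phi_22 = [rho(2) - phi_11 rho(1)] / [1 - phi_11 rho(1)] = [0.4781 - (-0.4051)(-0.4051)] / [1 - (-0.4051)(-0.4051)]
         = 0.31399399 / 0.83589399 = 0.375639.
  Update: phi_21 = phi_11 - phi_22 phi_11 = -0.4051 - (0.375639)(-0.4051) = -0.252929.
Step k = 3:
  phi_33 = [rho(3) - phi_21 rho(2) - phi_22 rho(1)] / [1 - phi_21 rho(1) - phi_22 rho(2)]
    numerator   = -0.1754 - (-0.252929)(0.4781) - (0.375639)(-0.4051) = 0.09769644
    denominator = 1 - (-0.252929)(-0.4051) - (0.375639)(0.4781) = 0.71794575
  phi_33 = 0.09769644 / 0.71794575 = 0.1361.
Therefore phi_{33} = 0.1361.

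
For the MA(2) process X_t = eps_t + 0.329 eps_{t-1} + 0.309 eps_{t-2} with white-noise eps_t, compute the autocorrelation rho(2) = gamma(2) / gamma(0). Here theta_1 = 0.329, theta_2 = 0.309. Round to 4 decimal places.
\rho(2) = 0.2567

For an MA(q) process with theta_0 = 1, the autocovariance is
  gamma(k) = sigma^2 * sum_{i=0..q-k} theta_i * theta_{i+k},
and rho(k) = gamma(k) / gamma(0). Sigma^2 cancels.
  numerator   = (1)*(0.309) = 0.309.
  denominator = (1)^2 + (0.329)^2 + (0.309)^2 = 1.203722.
  rho(2) = 0.309 / 1.203722 = 0.2567.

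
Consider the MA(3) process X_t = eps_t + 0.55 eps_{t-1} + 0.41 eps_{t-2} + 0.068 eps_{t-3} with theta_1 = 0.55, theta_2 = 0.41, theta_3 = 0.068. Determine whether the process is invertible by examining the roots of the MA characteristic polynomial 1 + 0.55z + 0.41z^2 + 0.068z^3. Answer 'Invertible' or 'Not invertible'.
\text{Invertible}

The MA(q) characteristic polynomial is P(z) = 1 + 0.55z + 0.41z^2 + 0.068z^3.
Invertibility requires all roots to lie outside the unit circle, i.e. |z| > 1 for every root.
Degree 3: look for a simple real root z0 first, then factor out (1 - z/z0) and solve the remaining quadratic.
Testing z0 = -5: P(-5) = 1 + (0.55)(-5) + (0.41)(-5)^2 + (0.068)(-5)^3
  = 1 + (-2.75) + (10.25) + (-8.5) = 0.  So z_0 = -5 is a root, |z_0| = 5.
Divide out the factor (1 + 0.2 z) = (1 - z/z0) (since 1/z0 = -0.2):
  P(z) = (1 + 0.2 z)(1 + (0.35) z + (0.34) z^2)
  [check: z-coef 0.35 - (-0.2) = 0.55; z^2-coef 0.34 - (-0.2)(0.35) = 0.41; z^3-coef -(-0.2)(0.34) = 0.068.]
Remaining roots from the quadratic factor 1 + (0.35) z + (0.34) z^2:
  Set 1 + (0.35) z + (0.34) z^2 = 0, i.e. a z^2 + b z + c = 0 with a = 0.34, b = 0.35, c = 1.
  Discriminant D = b^2 - 4ac = (0.35)^2 - 4*(0.34)*1 = 0.1225 - (1.36) = -1.2375.
  D < 0, so the roots are the complex-conjugate pair z = (-b +/- i sqrt(-D)) / (2a) = -0.5147 +/- 1.6359i.
  For a conjugate pair |z|^2 = z * conj(z) = (product of roots) = c/a = 1/(0.34) = 2.941176, so |z| = sqrt(2.941176) = 1.715 for both roots.
Moduli of all roots: 5.0000, 1.7150, 1.7150.
All moduli strictly greater than 1? Yes.
Verdict: Invertible.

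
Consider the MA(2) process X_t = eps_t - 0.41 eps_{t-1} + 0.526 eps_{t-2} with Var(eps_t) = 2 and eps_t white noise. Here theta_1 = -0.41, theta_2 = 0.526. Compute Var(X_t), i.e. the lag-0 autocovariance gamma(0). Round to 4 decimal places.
\gamma(0) = 2.8896

For an MA(q) process X_t = eps_t + sum_i theta_i eps_{t-i} with
Var(eps_t) = sigma^2, the variance is
  gamma(0) = sigma^2 * (1 + sum_i theta_i^2).
  sum_i theta_i^2 = (-0.41)^2 + (0.526)^2 = 0.1681 + 0.276676 = 0.444776.
  gamma(0) = 2 * (1 + 0.444776) = 2 * 1.444776 = 2.889552, which rounds to 2.8896.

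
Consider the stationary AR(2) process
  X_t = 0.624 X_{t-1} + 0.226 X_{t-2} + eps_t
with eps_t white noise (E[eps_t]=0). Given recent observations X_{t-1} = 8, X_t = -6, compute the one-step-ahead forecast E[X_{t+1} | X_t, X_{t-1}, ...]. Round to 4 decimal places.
E[X_{t+1} \mid \mathcal F_t] = -1.9360

For an AR(p) model X_t = c + sum_i phi_i X_{t-i} + eps_t, the
one-step-ahead conditional mean is
  E[X_{t+1} | X_t, ...] = c + sum_i phi_i X_{t+1-i}.
Substitute known values:
  E[X_{t+1} | ...] = (0.624) * (-6) + (0.226) * (8)
                   = -1.9360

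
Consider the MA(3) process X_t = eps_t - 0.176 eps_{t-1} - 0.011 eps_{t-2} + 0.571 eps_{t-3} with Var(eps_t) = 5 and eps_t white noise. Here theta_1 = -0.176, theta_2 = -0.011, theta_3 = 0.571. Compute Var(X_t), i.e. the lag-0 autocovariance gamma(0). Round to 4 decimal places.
\gamma(0) = 6.7857

For an MA(q) process X_t = eps_t + sum_i theta_i eps_{t-i} with
Var(eps_t) = sigma^2, the variance is
  gamma(0) = sigma^2 * (1 + sum_i theta_i^2).
  sum_i theta_i^2 = (-0.176)^2 + (-0.011)^2 + (0.571)^2 = 0.030976 + 0.000121 + 0.326041 = 0.357138.
  gamma(0) = 5 * (1 + 0.357138) = 5 * 1.357138 = 6.78569, which rounds to 6.7857.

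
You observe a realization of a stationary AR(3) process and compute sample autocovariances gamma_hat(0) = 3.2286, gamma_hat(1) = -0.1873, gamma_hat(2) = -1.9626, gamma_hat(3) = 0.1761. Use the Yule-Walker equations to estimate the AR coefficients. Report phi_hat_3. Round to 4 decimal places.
\hat\phi_{3} = -0.0610

The Yule-Walker equations for an AR(p) process read, in matrix form,
  Gamma_p phi = r_p,   with   (Gamma_p)_{ij} = gamma(|i - j|),
                       (r_p)_i = gamma(i),   i,j = 1..p.
Substitute the sample gammas (Toeplitz matrix and right-hand side of size 3):
  Gamma_p = [[3.2286, -0.1873, -1.9626], [-0.1873, 3.2286, -0.1873], [-1.9626, -0.1873, 3.2286]]
  r_p     = [-0.1873, -1.9626, 0.1761]
Written out (R1..R3):
  (R1) 3.2286 phi_1 - 0.1873 phi_2 - 1.9626 phi_3 = -0.1873
  (R2) -0.1873 phi_1 + 3.2286 phi_2 - 0.1873 phi_3 = -1.9626
  (R3) -1.9626 phi_1 - 0.1873 phi_2 + 3.2286 phi_3 = 0.1761
Gaussian elimination:
  R2 <- R2 - (-0.1873/3.2286) R1 = R2 - (-0.058013) R1:  3.217734 phi_2 - 0.301156 phi_3 = -1.973466
  R3 <- R3 - (-1.9626/3.2286) R1 = R3 - (-0.60788) R1:  -0.301156 phi_2 + 2.035576 phi_3 = 0.062244
  R3 <- R3 - (-0.301156/3.217734) R2 = R3 - (-0.093593) R2:  2.00739 phi_3 = -0.122457
Back-substitution:
  phi_hat_3 = -0.122457 / 2.00739 = -0.061003
  phi_hat_2 = (-1.973466 - (-0.301156)(-0.061003)) / 3.217734 = -0.619019
  phi_hat_1 = (-0.1873 - (-0.1873)(-0.619019) - (-1.9626)(-0.061003)) / 3.2286 = -0.131006
So phi_hat = [-0.1310, -0.6190, -0.0610].
Therefore phi_hat_3 = -0.0610.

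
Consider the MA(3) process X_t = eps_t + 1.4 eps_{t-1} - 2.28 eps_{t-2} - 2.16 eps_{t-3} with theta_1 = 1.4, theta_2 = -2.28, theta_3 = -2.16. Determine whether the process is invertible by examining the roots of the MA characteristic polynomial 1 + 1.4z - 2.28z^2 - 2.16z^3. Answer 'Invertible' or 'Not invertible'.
\text{Not invertible}

The MA(q) characteristic polynomial is P(z) = 1 + 1.4z - 2.28z^2 - 2.16z^3.
Invertibility requires all roots to lie outside the unit circle, i.e. |z| > 1 for every root.
Degree 3: look for a simple real root z0 first, then factor out (1 - z/z0) and solve the remaining quadratic.
Testing z0 = -0.5: P(-0.5) = 1 + (1.4)(-0.5) + (-2.28)(-0.5)^2 + (-2.16)(-0.5)^3
  = 1 + (-0.7) + (-0.57) + (0.27) = 0.  So z_0 = -0.5 is a root, |z_0| = 0.5.
Divide out the factor (1 + 2 z) = (1 - z/z0) (since 1/z0 = -2):
  P(z) = (1 + 2 z)(1 + (-0.6) z + (-1.08) z^2)
  [check: z-coef -0.6 - (-2) = 1.4; z^2-coef -1.08 - (-2)(-0.6) = -2.28; z^3-coef -(-2)(-1.08) = -2.16.]
Remaining roots from the quadratic factor 1 + (-0.6) z + (-1.08) z^2:
  Set 1 + (-0.6) z + (-1.08) z^2 = 0, i.e. a z^2 + b z + c = 0 with a = -1.08, b = -0.6, c = 1.
  Discriminant D = b^2 - 4ac = (-0.6)^2 - 4*(-1.08)*1 = 0.36 - (-4.32) = 4.68.
  D >= 0, so the roots are real: z = (-b +/- sqrt(D)) / (2a) = (0.6 +/- 2.163331) / (-2.16).
    z_1 = (0.6 + 2.163331) / (-2.16) = -1.2793,   |z_1| = 1.2793.
    z_2 = (0.6 - 2.163331) / (-2.16) = 0.7238,   |z_2| = 0.7238.
Moduli of all roots: 0.5000, 1.2793, 0.7238.
All moduli strictly greater than 1? No.
Verdict: Not invertible.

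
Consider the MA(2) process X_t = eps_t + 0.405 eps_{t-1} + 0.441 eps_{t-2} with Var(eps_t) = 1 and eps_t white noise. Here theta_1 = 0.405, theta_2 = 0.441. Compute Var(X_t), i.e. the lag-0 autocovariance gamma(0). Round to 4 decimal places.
\gamma(0) = 1.3585

For an MA(q) process X_t = eps_t + sum_i theta_i eps_{t-i} with
Var(eps_t) = sigma^2, the variance is
  gamma(0) = sigma^2 * (1 + sum_i theta_i^2).
  sum_i theta_i^2 = (0.405)^2 + (0.441)^2 = 0.164025 + 0.194481 = 0.358506.
  gamma(0) = 1 * (1 + 0.358506) = 1 * 1.358506 = 1.358506, which rounds to 1.3585.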